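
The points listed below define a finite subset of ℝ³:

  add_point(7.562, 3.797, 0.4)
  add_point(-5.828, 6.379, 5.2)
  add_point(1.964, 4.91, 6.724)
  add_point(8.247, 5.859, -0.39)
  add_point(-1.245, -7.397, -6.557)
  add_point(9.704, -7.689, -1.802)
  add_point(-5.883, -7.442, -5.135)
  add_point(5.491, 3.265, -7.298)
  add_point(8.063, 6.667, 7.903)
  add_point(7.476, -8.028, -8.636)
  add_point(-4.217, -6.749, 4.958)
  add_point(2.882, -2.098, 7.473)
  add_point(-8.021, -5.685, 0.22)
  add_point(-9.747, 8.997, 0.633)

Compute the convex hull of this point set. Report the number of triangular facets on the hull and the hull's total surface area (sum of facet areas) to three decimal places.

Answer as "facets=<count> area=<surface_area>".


facets=20 area=1034.370

Points on the hull: [1, 3, 4, 5, 6, 7, 8, 9, 10, 11, 12, 13] (12 of 14).

Area of each hull facet:
  f1: (p1, p8, p13) → 32.6693
  f2: (p1, p10, p13) → 38.6355
  f3: (p11, p8, p5) → 64.6185
  f4: (p11, p10, p5) → 56.6465
  f5: (p11, p1, p8) → 61.4065
  f6: (p11, p1, p10) → 52.8879
  f7: (p12, p10, p13) → 44.4773
  f8: (p6, p9, p5) → 49.6536
  f9: (p6, p10, p5) → 76.1281
  f10: (p6, p12, p10) → 16.9288
  f11: (p6, p12, p13) → 41.6590
  f12: (p6, p7, p13) → 127.3684
  f13: (p3, p8, p13) → 75.8972
  f14: (p3, p7, p13) → 69.9691
  f15: (p3, p8, p5) → 55.9236
  f16: (p3, p9, p5) → 48.9817
  f17: (p3, p7, p9) → 42.3523
  f18: (p4, p7, p9) → 50.0589
  f19: (p4, p6, p9) → 2.2141
  f20: (p4, p6, p7) → 25.8942
Σ area = 1034.370

Euler: V−E+F = 12−30+20 = 2.


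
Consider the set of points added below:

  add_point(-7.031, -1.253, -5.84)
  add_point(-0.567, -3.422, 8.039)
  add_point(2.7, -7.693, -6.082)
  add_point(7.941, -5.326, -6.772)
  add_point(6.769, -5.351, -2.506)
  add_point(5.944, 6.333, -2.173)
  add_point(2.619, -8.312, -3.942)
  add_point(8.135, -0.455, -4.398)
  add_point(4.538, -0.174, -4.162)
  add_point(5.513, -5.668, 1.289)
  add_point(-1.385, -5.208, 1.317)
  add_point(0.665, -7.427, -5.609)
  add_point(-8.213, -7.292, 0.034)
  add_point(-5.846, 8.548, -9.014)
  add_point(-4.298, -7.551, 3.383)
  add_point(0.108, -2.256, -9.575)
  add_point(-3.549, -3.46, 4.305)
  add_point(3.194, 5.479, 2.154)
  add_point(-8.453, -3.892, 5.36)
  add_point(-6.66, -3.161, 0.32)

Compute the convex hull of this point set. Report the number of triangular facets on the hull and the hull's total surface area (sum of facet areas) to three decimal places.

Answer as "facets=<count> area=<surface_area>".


facets=28 area=834.930

Hull vertices (16/20): indices [0, 1, 2, 3, 4, 5, 6, 7, 9, 11, 12, 13, 14, 15, 17, 18].

Facet areas (half cross-product norm):
  f1: (p17, p13, p18) → 110.4526
  f2: (p0, p15, p13) → 41.7707
  f3: (p5, p13, p7) → 49.9731
  f4: (p5, p17, p13) → 35.8856
  f5: (p3, p13, p7) → 44.2867
  f6: (p3, p15, p13) → 38.3114
  f7: (p1, p17, p18) → 46.3163
  f8: (p12, p13, p18) → 58.1024
  f9: (p12, p0, p13) → 19.3954
  f10: (p2, p3, p15) → 20.1463
  f11: (p2, p3, p6) → 6.2324
  f12: (p9, p1, p17) → 48.4646
  f13: (p9, p5, p7) → 29.2317
  f14: (p9, p5, p17) → 29.6727
  f15: (p9, p3, p6) → 21.5715
  f16: (p11, p0, p15) → 26.4013
  f17: (p11, p12, p0) → 39.2937
  f18: (p11, p2, p15) → 6.8803
  f19: (p11, p12, p6) → 13.7102
  f20: (p11, p2, p6) → 2.2922
  f21: (p14, p12, p6) → 26.0231
  f22: (p14, p9, p6) → 31.4215
  f23: (p14, p9, p1) → 32.7333
  f24: (p14, p1, p18) → 20.8681
  f25: (p14, p12, p18) → 14.2078
  f26: (p4, p3, p7) → 10.9525
  f27: (p4, p9, p7) → 9.5376
  f28: (p4, p9, p3) → 0.7946
Σ area = 834.930

Check V−E+F: 16 − 42 + 28 = 2.


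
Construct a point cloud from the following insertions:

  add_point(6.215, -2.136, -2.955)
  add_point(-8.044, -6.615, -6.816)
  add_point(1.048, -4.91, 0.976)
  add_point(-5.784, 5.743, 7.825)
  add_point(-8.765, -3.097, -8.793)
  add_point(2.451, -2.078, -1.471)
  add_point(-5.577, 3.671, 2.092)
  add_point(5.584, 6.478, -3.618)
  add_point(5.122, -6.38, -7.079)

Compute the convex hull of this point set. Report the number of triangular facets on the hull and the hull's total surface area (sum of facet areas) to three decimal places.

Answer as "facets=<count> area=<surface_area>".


facets=12 area=594.755

Extreme-point indices: [0, 1, 2, 3, 4, 6, 7, 8] — 8 of 9 on the boundary.

Triangle areas on the boundary:
  f1: (p3, p7, p0) → 69.8537
  f2: (p2, p3, p0) → 48.0991
  f3: (p8, p7, p4) → 94.5747
  f4: (p8, p7, p0) → 20.1219
  f5: (p8, p2, p0) → 21.2346
  f6: (p6, p7, p4) → 84.7588
  f7: (p6, p3, p4) → 13.6890
  f8: (p6, p3, p7) → 36.3527
  f9: (p1, p8, p4) → 26.6867
  f10: (p1, p8, p2) → 53.4759
  f11: (p1, p3, p4) → 39.0130
  f12: (p1, p2, p3) → 86.8953
Σ area = 594.755

Euler: V−E+F = 8−18+12 = 2.


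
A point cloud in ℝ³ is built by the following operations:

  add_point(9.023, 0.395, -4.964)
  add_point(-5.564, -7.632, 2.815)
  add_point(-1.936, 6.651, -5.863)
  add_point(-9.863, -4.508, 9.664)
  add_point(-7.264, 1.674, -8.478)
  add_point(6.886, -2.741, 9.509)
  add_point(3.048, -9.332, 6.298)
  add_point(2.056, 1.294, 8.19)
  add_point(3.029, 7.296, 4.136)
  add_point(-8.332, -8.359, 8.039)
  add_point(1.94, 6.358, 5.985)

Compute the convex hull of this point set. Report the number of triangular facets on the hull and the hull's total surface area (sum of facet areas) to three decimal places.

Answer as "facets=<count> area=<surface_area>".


Extreme-point indices: [0, 1, 2, 3, 4, 5, 6, 7, 8, 9, 10] — 11 of 11 on the boundary.

Triangle areas on the boundary:
  f1: (p5, p8, p0) → 74.4072
  f2: (p1, p4, p0) → 116.5328
  f3: (p2, p4, p3) → 74.8947
  f4: (p2, p8, p0) → 64.2047
  f5: (p2, p4, p0) → 46.7058
  f6: (p10, p5, p8) → 11.8633
  f7: (p10, p2, p3) → 102.6184
  f8: (p10, p2, p8) → 11.5127
  f9: (p9, p5, p3) → 36.2510
  f10: (p9, p4, p3) → 42.7774
  f11: (p9, p1, p4) → 31.5137
  f12: (p6, p5, p0) → 61.2805
  f13: (p6, p1, p0) → 75.6900
  f14: (p6, p9, p5) → 45.1053
  f15: (p6, p9, p1) → 28.0402
  f16: (p7, p5, p3) → 39.7441
  f17: (p7, p10, p3) → 33.3650
  f18: (p7, p10, p5) → 13.1404
Σ area = 909.647

Euler: V−E+F = 11−27+18 = 2.

facets=18 area=909.647


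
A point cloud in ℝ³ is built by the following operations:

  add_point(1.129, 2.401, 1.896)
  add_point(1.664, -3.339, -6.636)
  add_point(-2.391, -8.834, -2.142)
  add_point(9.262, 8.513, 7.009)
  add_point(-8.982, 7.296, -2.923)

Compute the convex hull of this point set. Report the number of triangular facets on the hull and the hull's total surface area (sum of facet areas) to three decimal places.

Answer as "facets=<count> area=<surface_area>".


5 of the 5 inputs are extreme points: [0, 1, 2, 3, 4].

Per-facet area ½‖(b−a)×(c−a)‖:
  f1: (p1, p3, p4) → 144.1856
  f2: (p1, p2, p4) → 63.3509
  f3: (p1, p2, p3) → 78.2493
  f4: (p0, p3, p4) → 57.9852
  f5: (p0, p2, p4) → 76.0718
  f6: (p0, p2, p3) → 39.2882
Σ area = 459.131

Euler characteristic 5−9+6 = 2 ✓

facets=6 area=459.131


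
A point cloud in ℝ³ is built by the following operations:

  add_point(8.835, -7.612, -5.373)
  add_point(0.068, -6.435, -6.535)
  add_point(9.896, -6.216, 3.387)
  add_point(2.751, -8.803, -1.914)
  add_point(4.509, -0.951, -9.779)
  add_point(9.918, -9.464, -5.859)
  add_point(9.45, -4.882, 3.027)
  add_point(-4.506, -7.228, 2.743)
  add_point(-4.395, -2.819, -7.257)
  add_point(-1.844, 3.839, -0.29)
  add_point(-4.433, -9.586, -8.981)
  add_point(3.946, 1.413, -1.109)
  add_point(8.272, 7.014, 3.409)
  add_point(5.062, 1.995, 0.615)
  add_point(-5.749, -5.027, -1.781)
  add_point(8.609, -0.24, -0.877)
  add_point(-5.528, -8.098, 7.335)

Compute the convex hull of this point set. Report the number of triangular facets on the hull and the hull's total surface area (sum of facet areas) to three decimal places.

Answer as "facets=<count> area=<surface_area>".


facets=14 area=872.081

Extreme-point indices: [2, 4, 5, 8, 9, 10, 12, 14, 16] — 9 of 17 on the boundary.

Per-facet area ½‖(b−a)×(c−a)‖:
  f1: (p4, p12, p5) → 85.7820
  f2: (p2, p12, p5) → 61.6363
  f3: (p2, p16, p5) → 77.0394
  f4: (p2, p16, p12) → 106.8485
  f5: (p10, p4, p5) → 65.8960
  f6: (p10, p16, p14) → 32.5877
  f7: (p10, p16, p5) → 119.2770
  f8: (p9, p4, p12) → 69.1765
  f9: (p9, p16, p14) → 46.7223
  f10: (p9, p16, p12) → 78.7480
  f11: (p8, p10, p4) → 32.6805
  f12: (p8, p9, p4) → 46.2288
  f13: (p8, p10, p14) → 20.9681
  f14: (p8, p9, p14) → 28.4901
Σ area = 872.081

Euler characteristic 9−21+14 = 2 ✓


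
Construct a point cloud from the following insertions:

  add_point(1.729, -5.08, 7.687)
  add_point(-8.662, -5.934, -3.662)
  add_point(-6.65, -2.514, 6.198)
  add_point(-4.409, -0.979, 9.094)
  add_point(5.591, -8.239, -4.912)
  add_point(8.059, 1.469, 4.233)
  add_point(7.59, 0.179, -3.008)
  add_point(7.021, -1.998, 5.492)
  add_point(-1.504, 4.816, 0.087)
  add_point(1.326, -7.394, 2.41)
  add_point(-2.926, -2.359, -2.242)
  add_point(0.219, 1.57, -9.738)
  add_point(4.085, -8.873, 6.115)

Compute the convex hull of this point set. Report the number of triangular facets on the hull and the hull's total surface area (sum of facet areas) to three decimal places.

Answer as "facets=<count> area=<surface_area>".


11 of the 13 inputs are extreme points: [0, 1, 2, 3, 4, 5, 6, 7, 8, 11, 12].

Per-facet area ½‖(b−a)×(c−a)‖:
  f1: (p4, p12, p1) → 78.9888
  f2: (p8, p3, p5) → 58.9909
  f3: (p2, p12, p1) → 66.3057
  f4: (p2, p3, p12) → 23.7530
  f5: (p2, p8, p1) → 56.2646
  f6: (p2, p8, p3) → 21.3740
  f7: (p0, p3, p12) → 7.5306
  f8: (p11, p4, p1) → 74.9738
  f9: (p11, p8, p1) → 63.9779
  f10: (p7, p0, p12) → 15.2521
  f11: (p7, p4, p5) → 22.8623
  f12: (p7, p4, p12) → 41.0729
  f13: (p7, p3, p5) → 22.1270
  f14: (p7, p0, p3) → 21.5882
  f15: (p6, p8, p5) → 37.4100
  f16: (p6, p11, p8) → 46.8596
  f17: (p6, p4, p5) → 30.0351
  f18: (p6, p11, p4) → 43.9315
Σ area = 733.298

Euler: V−E+F = 11−27+18 = 2.

facets=18 area=733.298


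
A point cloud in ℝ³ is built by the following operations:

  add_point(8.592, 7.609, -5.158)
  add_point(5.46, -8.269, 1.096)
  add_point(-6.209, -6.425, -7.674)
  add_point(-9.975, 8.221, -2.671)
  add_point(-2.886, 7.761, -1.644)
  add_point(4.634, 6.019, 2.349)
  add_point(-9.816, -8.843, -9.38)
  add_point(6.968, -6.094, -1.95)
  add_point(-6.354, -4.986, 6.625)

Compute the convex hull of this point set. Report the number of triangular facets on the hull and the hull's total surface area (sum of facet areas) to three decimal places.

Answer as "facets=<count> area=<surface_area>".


Hull vertices (8/9): indices [0, 1, 3, 4, 5, 6, 7, 8].

Per-facet area ½‖(b−a)×(c−a)‖:
  f1: (p6, p0, p3) → 171.1765
  f2: (p8, p6, p3) → 127.8191
  f3: (p1, p8, p6) → 109.0566
  f4: (p5, p8, p3) → 111.9706
  f5: (p5, p1, p0) → 61.8183
  f6: (p5, p1, p8) → 91.2377
  f7: (p7, p6, p0) → 129.8517
  f8: (p7, p1, p0) → 19.3772
  f9: (p7, p1, p6) → 37.1951
  f10: (p4, p0, p3) → 18.4905
  f11: (p4, p5, p3) → 11.2105
  f12: (p4, p5, p0) → 37.4891
Σ area = 926.693

Check V−E+F: 8 − 18 + 12 = 2.

facets=12 area=926.693


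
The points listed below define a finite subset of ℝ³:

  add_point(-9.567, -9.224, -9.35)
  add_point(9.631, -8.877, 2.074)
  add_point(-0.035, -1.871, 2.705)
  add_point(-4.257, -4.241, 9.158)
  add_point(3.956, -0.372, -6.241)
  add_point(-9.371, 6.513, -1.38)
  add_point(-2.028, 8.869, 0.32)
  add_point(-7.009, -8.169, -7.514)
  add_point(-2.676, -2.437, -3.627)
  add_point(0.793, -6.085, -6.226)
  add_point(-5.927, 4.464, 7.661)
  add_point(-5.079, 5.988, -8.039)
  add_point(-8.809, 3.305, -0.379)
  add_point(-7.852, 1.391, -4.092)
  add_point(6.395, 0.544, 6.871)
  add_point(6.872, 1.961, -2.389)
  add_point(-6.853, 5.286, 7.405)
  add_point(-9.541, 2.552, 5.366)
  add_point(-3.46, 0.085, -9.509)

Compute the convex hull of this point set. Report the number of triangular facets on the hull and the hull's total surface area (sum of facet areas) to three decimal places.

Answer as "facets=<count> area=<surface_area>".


Points on the hull: [0, 1, 3, 4, 5, 6, 9, 10, 11, 14, 15, 16, 17, 18] (14 of 19).

Triangle areas on the boundary:
  f1: (p3, p1, p0) → 156.6642
  f2: (p17, p3, p0) → 87.8068
  f3: (p14, p3, p1) → 65.7795
  f4: (p9, p1, p0) → 44.2396
  f5: (p9, p4, p1) → 40.1866
  f6: (p15, p14, p6) → 53.4591
  f7: (p15, p11, p6) → 53.6404
  f8: (p15, p11, p4) → 28.5797
  f9: (p15, p4, p1) → 32.3011
  f10: (p15, p14, p1) → 49.2219
  f11: (p16, p17, p3) → 20.3503
  f12: (p16, p14, p6) → 60.2968
  f13: (p18, p11, p0) → 26.9407
  f14: (p18, p11, p4) → 25.0643
  f15: (p18, p9, p0) → 42.6480
  f16: (p18, p9, p4) → 24.3776
  f17: (p10, p14, p3) → 51.7130
  f18: (p10, p16, p3) → 3.4149
  f19: (p10, p16, p14) → 3.8751
  f20: (p5, p16, p17) → 16.9448
  f21: (p5, p11, p6) → 29.8819
  f22: (p5, p16, p6) → 33.0519
  f23: (p5, p17, p0) → 68.8850
  f24: (p5, p11, p0) → 63.1648
Σ area = 1082.488

Euler: V−E+F = 14−36+24 = 2.

facets=24 area=1082.488


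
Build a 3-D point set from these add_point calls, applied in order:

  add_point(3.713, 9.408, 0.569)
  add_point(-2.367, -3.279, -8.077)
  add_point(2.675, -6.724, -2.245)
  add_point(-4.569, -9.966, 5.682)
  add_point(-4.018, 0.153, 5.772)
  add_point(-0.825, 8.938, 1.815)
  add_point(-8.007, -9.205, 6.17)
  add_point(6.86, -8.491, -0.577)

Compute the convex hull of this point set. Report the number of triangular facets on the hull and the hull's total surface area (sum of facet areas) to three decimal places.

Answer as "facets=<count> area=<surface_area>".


facets=10 area=596.924

Extreme-point indices: [0, 1, 3, 4, 5, 6, 7] — 7 of 8 on the boundary.

Facet areas (half cross-product norm):
  f1: (p1, p0, p7) → 103.6286
  f2: (p5, p1, p6) → 126.2502
  f3: (p5, p1, p0) → 37.3497
  f4: (p4, p0, p7) → 98.5831
  f5: (p4, p5, p6) → 18.4511
  f6: (p4, p5, p0) → 20.9158
  f7: (p3, p4, p6) → 17.7741
  f8: (p3, p4, p7) → 65.6426
  f9: (p3, p1, p6) → 27.0838
  f10: (p3, p1, p7) → 81.2454
Σ area = 596.924

Euler characteristic 7−15+10 = 2 ✓


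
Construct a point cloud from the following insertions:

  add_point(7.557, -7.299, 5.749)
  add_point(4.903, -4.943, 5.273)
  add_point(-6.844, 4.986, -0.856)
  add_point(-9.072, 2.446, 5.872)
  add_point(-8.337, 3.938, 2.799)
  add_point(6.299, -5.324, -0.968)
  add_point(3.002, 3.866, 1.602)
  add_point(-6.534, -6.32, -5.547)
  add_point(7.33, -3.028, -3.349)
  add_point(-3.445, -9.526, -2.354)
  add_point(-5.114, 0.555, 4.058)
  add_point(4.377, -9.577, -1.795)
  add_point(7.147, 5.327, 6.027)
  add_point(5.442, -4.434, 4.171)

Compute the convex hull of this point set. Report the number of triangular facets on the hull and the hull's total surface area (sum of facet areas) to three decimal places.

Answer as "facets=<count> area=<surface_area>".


facets=16 area=715.201

Points on the hull: [0, 2, 3, 4, 6, 7, 8, 9, 11, 12] (10 of 14).

Facet areas (half cross-product norm):
  f1: (p12, p0, p3) → 103.0081
  f2: (p8, p12, p0) → 58.0630
  f3: (p9, p0, p3) → 106.6795
  f4: (p9, p7, p3) → 40.0419
  f5: (p2, p8, p7) → 85.5828
  f6: (p11, p8, p7) → 43.9876
  f7: (p11, p9, p7) → 17.0599
  f8: (p11, p8, p0) → 30.5896
  f9: (p11, p9, p0) → 30.0063
  f10: (p4, p7, p3) → 22.5766
  f11: (p4, p2, p7) → 24.8423
  f12: (p4, p12, p3) → 27.6839
  f13: (p4, p2, p12) → 31.7942
  f14: (p6, p8, p12) → 28.8683
  f15: (p6, p2, p12) → 19.6808
  f16: (p6, p2, p8) → 44.7364
Σ area = 715.201

Euler: V−E+F = 10−24+16 = 2.


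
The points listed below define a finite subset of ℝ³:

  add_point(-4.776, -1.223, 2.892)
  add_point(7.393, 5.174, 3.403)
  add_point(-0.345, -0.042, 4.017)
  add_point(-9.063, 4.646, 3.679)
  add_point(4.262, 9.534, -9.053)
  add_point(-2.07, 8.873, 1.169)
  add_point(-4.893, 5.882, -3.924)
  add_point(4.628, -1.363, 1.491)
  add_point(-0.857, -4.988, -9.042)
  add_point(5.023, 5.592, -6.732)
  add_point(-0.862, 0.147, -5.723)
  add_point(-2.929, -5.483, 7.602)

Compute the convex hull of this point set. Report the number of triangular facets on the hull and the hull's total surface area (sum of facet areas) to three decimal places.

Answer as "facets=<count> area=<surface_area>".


facets=14 area=713.282

Hull vertices (9/12): indices [1, 3, 4, 5, 6, 7, 8, 9, 11].

Facet areas (half cross-product norm):
  f1: (p11, p1, p3) → 91.1906
  f2: (p8, p11, p3) → 100.6191
  f3: (p5, p1, p3) → 38.3695
  f4: (p5, p4, p1) → 60.1966
  f5: (p6, p8, p3) → 51.3196
  f6: (p6, p8, p4) → 69.4260
  f7: (p6, p5, p3) → 26.2066
  f8: (p6, p5, p4) → 35.9769
  f9: (p9, p4, p1) → 20.0370
  f10: (p9, p8, p4) → 23.7162
  f11: (p7, p9, p1) → 36.4862
  f12: (p7, p9, p8) → 59.9947
  f13: (p7, p11, p1) → 34.3309
  f14: (p7, p8, p11) → 65.4121
Σ area = 713.282

Euler: V−E+F = 9−21+14 = 2.


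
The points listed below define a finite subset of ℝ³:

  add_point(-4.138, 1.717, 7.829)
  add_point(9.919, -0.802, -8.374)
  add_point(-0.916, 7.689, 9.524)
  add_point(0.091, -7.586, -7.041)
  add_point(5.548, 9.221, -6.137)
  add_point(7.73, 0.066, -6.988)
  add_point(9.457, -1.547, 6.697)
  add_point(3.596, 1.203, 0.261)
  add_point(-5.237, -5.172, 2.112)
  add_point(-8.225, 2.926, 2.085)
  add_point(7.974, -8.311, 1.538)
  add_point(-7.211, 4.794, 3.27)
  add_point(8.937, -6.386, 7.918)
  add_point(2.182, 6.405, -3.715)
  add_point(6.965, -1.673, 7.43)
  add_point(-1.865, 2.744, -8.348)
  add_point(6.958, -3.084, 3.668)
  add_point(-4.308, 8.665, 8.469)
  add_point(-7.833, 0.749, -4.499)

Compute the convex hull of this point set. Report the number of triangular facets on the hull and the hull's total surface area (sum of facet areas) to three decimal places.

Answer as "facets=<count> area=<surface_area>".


Extreme-point indices: [0, 1, 2, 3, 4, 6, 8, 9, 10, 11, 12, 15, 17, 18] — 14 of 19 on the boundary.

Triangle areas on the boundary:
  f1: (p15, p4, p1) → 53.0963
  f2: (p17, p2, p4) → 31.2738
  f3: (p6, p4, p1) → 83.0528
  f4: (p6, p12, p1) → 36.2044
  f5: (p6, p2, p4) → 110.3351
  f6: (p6, p12, p2) → 30.7121
  f7: (p3, p15, p1) → 57.9659
  f8: (p11, p17, p9) → 2.8222
  f9: (p11, p17, p4) → 58.3866
  f10: (p0, p12, p2) → 53.7075
  f11: (p0, p17, p2) → 12.4141
  f12: (p0, p8, p12) → 66.2814
  f13: (p0, p17, p9) → 24.8130
  f14: (p0, p8, p9) → 28.8128
  f15: (p10, p12, p1) → 35.2900
  f16: (p10, p3, p1) → 63.1264
  f17: (p10, p8, p12) → 45.7310
  f18: (p10, p8, p3) → 60.9698
  f19: (p18, p3, p15) → 38.4458
  f20: (p18, p11, p9) → 6.2067
  f21: (p18, p8, p9) → 28.4936
  f22: (p18, p8, p3) → 47.5390
  f23: (p18, p15, p4) → 28.1588
  f24: (p18, p11, p4) → 68.2919
Σ area = 1072.131

Euler: V−E+F = 14−36+24 = 2.

facets=24 area=1072.131


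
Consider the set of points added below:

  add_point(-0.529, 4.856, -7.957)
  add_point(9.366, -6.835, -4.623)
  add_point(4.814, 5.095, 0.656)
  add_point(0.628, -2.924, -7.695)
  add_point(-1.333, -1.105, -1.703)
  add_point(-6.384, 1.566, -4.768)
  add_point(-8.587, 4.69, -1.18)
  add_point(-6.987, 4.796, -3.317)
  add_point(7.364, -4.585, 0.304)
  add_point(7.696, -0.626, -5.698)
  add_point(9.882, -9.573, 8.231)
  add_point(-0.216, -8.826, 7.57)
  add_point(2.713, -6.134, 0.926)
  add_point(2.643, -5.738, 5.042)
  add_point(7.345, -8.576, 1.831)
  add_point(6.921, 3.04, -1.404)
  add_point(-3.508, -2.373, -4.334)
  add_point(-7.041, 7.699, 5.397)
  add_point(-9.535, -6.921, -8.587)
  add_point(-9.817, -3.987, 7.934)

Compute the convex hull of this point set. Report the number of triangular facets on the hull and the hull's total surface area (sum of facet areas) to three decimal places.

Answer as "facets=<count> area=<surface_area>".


facets=24 area=1146.103

Points on the hull: [0, 1, 2, 3, 6, 7, 9, 10, 11, 14, 15, 17, 18, 19] (14 of 20).

Per-facet area ½‖(b−a)×(c−a)‖:
  f1: (p17, p10, p19) → 125.5670
  f2: (p11, p10, p19) → 21.5101
  f3: (p11, p18, p19) → 89.5367
  f4: (p11, p18, p10) → 78.9217
  f5: (p6, p17, p19) → 43.9469
  f6: (p6, p18, p19) → 85.5620
  f7: (p2, p17, p10) → 108.1058
  f8: (p0, p2, p17) → 65.1430
  f9: (p15, p2, p10) → 28.3413
  f10: (p15, p1, p10) → 69.8653
  f11: (p15, p1, p9) → 15.8295
  f12: (p15, p0, p9) → 27.6483
  f13: (p15, p0, p2) → 17.8741
  f14: (p14, p18, p10) → 41.2868
  f15: (p14, p1, p10) → 15.1864
  f16: (p14, p1, p18) → 67.1316
  f17: (p3, p0, p18) → 42.0444
  f18: (p3, p0, p9) → 29.9330
  f19: (p3, p1, p18) → 39.9171
  f20: (p3, p1, p9) → 25.0836
  f21: (p7, p6, p18) → 17.2426
  f22: (p7, p0, p18) → 51.9510
  f23: (p7, p6, p17) → 8.1181
  f24: (p7, p0, p17) → 30.3568
Σ area = 1146.103

Euler: V−E+F = 14−36+24 = 2.


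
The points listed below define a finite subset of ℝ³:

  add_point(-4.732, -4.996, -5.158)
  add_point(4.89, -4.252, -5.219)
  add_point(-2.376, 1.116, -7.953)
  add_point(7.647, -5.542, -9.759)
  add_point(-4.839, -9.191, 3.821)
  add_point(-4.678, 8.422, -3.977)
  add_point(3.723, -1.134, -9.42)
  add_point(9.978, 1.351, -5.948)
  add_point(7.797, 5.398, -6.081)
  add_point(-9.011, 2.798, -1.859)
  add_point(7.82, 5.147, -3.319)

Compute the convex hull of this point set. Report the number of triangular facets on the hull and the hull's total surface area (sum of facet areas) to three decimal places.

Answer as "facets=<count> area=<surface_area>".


10 of the 11 inputs are extreme points: [0, 2, 3, 4, 5, 6, 7, 8, 9, 10].

Per-facet area ½‖(b−a)×(c−a)‖:
  f1: (p3, p4, p7) → 77.2229
  f2: (p0, p4, p9) → 46.9790
  f3: (p0, p3, p4) → 62.3177
  f4: (p10, p4, p7) → 51.8614
  f5: (p5, p4, p9) → 41.3781
  f6: (p5, p10, p4) → 120.8325
  f7: (p8, p10, p7) → 6.3375
  f8: (p8, p5, p10) → 17.8801
  f9: (p8, p6, p5) → 53.2343
  f10: (p8, p3, p7) → 15.2452
  f11: (p8, p6, p3) → 23.8022
  f12: (p2, p6, p5) → 22.3023
  f13: (p2, p0, p9) → 30.6546
  f14: (p2, p5, p9) → 29.8895
  f15: (p2, p0, p3) → 42.9077
  f16: (p2, p6, p3) → 9.6454
Σ area = 652.490

Euler characteristic 10−24+16 = 2 ✓

facets=16 area=652.490


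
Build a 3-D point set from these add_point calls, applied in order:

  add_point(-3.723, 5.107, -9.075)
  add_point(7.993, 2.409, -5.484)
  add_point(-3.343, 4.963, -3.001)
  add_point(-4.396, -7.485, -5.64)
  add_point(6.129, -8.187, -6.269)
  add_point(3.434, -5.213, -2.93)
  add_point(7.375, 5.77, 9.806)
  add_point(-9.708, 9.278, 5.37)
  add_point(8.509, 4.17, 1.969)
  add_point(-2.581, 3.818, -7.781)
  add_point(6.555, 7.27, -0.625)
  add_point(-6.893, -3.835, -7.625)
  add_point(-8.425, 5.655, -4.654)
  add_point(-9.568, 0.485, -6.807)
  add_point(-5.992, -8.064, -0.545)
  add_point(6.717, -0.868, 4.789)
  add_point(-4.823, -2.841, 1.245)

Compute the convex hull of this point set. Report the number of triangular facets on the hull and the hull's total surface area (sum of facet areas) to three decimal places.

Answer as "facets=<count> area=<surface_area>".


facets=22 area=1049.483

Points on the hull: [0, 1, 3, 4, 6, 7, 8, 10, 11, 12, 13, 14, 15] (13 of 17).

Triangle areas on the boundary:
  f1: (p11, p0, p4) → 66.2066
  f2: (p10, p0, p7) → 103.3777
  f3: (p10, p6, p7) → 89.2795
  f4: (p10, p6, p8) → 16.9006
  f5: (p13, p11, p0) → 20.0054
  f6: (p15, p4, p8) → 39.9797
  f7: (p15, p6, p8) → 23.0586
  f8: (p1, p0, p4) → 67.6482
  f9: (p1, p10, p0) → 43.6069
  f10: (p1, p4, p8) → 39.3917
  f11: (p1, p10, p8) → 15.5407
  f12: (p12, p0, p7) → 22.8937
  f13: (p12, p13, p7) → 23.7507
  f14: (p12, p13, p0) → 18.1797
  f15: (p14, p15, p4) → 84.2683
  f16: (p14, p13, p7) → 83.9955
  f17: (p14, p13, p11) → 20.0079
  f18: (p14, p6, p7) → 160.9089
  f19: (p14, p15, p6) → 49.9280
  f20: (p3, p11, p4) → 21.5777
  f21: (p3, p14, p4) → 26.6296
  f22: (p3, p14, p11) → 12.3469
Σ area = 1049.483

Euler: V−E+F = 13−33+22 = 2.


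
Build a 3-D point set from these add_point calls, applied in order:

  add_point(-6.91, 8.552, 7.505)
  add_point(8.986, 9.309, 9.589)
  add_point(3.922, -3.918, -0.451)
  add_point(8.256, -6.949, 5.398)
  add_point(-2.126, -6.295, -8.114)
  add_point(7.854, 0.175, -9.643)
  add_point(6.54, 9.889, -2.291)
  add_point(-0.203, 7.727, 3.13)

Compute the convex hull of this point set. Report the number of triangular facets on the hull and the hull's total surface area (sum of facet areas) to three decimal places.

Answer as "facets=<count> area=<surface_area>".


facets=8 area=919.719

Hull vertices (6/8): indices [0, 1, 3, 4, 5, 6].

Area of each hull facet:
  f1: (p3, p1, p0) → 133.8706
  f2: (p5, p3, p1) → 137.4007
  f3: (p4, p3, p0) → 172.2573
  f4: (p4, p5, p3) → 94.3637
  f5: (p6, p1, p0) → 92.1814
  f6: (p6, p5, p1) → 63.2011
  f7: (p6, p4, p0) → 155.5426
  f8: (p6, p4, p5) → 70.9017
Σ area = 919.719

Euler characteristic 6−12+8 = 2 ✓


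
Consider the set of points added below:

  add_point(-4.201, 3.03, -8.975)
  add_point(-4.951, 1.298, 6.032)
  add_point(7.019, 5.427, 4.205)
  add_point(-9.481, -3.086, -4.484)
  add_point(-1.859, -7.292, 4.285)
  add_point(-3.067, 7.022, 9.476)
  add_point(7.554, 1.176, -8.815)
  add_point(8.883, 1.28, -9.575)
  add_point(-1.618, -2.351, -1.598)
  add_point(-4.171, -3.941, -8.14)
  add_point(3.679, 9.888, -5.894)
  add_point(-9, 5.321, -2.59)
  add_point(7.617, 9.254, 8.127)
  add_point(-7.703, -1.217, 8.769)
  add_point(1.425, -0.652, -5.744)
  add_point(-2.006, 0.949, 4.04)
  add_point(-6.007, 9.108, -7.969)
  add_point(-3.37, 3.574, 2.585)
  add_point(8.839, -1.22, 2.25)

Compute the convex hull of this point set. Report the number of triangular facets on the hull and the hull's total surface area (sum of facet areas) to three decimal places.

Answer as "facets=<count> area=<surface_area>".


Extreme-point indices: [0, 3, 4, 5, 7, 9, 10, 11, 12, 13, 16, 18] — 12 of 19 on the boundary.

Area of each hull facet:
  f1: (p16, p10, p7) → 50.0690
  f2: (p13, p4, p3) → 56.9473
  f3: (p12, p10, p7) → 77.0085
  f4: (p12, p13, p5) → 39.9550
  f5: (p12, p13, p4) → 87.4645
  f6: (p12, p16, p10) → 64.2766
  f7: (p12, p16, p5) → 97.9409
  f8: (p9, p4, p3) → 39.7277
  f9: (p9, p4, p7) → 92.3547
  f10: (p11, p16, p5) → 44.5463
  f11: (p11, p13, p5) → 59.1673
  f12: (p11, p16, p3) → 28.9744
  f13: (p11, p13, p3) → 54.4153
  f14: (p18, p4, p7) → 72.6849
  f15: (p18, p12, p7) → 69.6584
  f16: (p18, p12, p4) → 72.7472
  f17: (p0, p16, p7) → 38.6682
  f18: (p0, p9, p7) → 45.9919
  f19: (p0, p16, p3) → 27.3290
  f20: (p0, p9, p3) → 22.7781
Σ area = 1142.705

Euler: V−E+F = 12−30+20 = 2.

facets=20 area=1142.705


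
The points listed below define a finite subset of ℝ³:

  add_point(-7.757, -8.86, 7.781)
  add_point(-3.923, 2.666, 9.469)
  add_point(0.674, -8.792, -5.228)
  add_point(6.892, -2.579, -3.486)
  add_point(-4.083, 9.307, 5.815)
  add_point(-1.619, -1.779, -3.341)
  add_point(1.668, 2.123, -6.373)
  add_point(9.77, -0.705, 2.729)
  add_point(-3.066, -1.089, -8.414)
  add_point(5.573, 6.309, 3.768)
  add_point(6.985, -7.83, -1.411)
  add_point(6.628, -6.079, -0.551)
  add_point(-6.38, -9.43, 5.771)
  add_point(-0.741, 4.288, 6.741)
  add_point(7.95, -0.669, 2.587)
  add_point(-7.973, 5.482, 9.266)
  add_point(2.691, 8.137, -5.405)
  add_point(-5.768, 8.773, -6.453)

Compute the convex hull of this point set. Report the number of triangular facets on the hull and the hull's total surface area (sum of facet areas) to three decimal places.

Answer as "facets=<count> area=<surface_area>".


facets=24 area=1045.196

14 of the 18 inputs are extreme points: [0, 1, 2, 3, 4, 6, 7, 8, 9, 10, 12, 15, 16, 17].

Triangle areas on the boundary:
  f1: (p9, p16, p7) → 39.5809
  f2: (p9, p1, p7) → 46.9585
  f3: (p17, p16, p8) → 42.3877
  f4: (p0, p1, p7) → 95.8324
  f5: (p0, p10, p7) → 75.5140
  f6: (p0, p10, p12) → 10.4643
  f7: (p0, p1, p15) → 29.1144
  f8: (p0, p17, p15) → 116.2938
  f9: (p0, p8, p12) → 15.5090
  f10: (p0, p17, p8) → 95.2985
  f11: (p2, p8, p12) → 59.3756
  f12: (p2, p10, p12) → 48.6271
  f13: (p3, p2, p8) → 39.8118
  f14: (p3, p2, p10) → 20.9295
  f15: (p3, p16, p7) → 41.3824
  f16: (p3, p10, p7) → 19.9796
  f17: (p4, p1, p15) → 15.7905
  f18: (p4, p9, p1) → 38.4758
  f19: (p4, p17, p15) → 36.2755
  f20: (p4, p9, p16) → 49.9565
  f21: (p4, p17, p16) → 51.2519
  f22: (p6, p16, p8) → 13.4581
  f23: (p6, p3, p8) → 21.7320
  f24: (p6, p3, p16) → 21.1959
Σ area = 1045.196

Euler: V−E+F = 14−36+24 = 2.


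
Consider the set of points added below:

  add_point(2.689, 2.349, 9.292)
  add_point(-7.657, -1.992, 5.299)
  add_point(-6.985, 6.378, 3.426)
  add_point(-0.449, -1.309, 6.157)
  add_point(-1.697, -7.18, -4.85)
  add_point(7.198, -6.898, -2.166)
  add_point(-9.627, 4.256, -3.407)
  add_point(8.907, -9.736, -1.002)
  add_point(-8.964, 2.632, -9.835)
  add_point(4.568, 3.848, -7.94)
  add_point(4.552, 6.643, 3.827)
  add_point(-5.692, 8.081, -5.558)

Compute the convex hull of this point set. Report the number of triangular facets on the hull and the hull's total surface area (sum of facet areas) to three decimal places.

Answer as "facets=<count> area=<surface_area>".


facets=18 area=912.778

11 of the 12 inputs are extreme points: [0, 1, 2, 3, 4, 6, 7, 8, 9, 10, 11].

Per-facet area ½‖(b−a)×(c−a)‖:
  f1: (p8, p11, p6) → 18.9596
  f2: (p8, p1, p6) → 28.6763
  f3: (p10, p0, p7) → 60.8186
  f4: (p2, p1, p6) → 32.6357
  f5: (p2, p1, p0) → 47.9985
  f6: (p2, p11, p6) → 22.3968
  f7: (p2, p10, p0) → 40.2666
  f8: (p2, p10, p11) → 52.9925
  f9: (p3, p0, p7) → 39.8858
  f10: (p3, p1, p7) → 44.9106
  f11: (p3, p1, p0) → 15.6842
  f12: (p9, p8, p11) → 43.4820
  f13: (p9, p10, p7) → 93.3877
  f14: (p9, p10, p11) → 65.6638
  f15: (p4, p1, p7) → 71.9965
  f16: (p4, p8, p1) → 81.9644
  f17: (p4, p9, p7) → 74.3377
  f18: (p4, p9, p8) → 76.7206
Σ area = 912.778

Check V−E+F: 11 − 27 + 18 = 2.


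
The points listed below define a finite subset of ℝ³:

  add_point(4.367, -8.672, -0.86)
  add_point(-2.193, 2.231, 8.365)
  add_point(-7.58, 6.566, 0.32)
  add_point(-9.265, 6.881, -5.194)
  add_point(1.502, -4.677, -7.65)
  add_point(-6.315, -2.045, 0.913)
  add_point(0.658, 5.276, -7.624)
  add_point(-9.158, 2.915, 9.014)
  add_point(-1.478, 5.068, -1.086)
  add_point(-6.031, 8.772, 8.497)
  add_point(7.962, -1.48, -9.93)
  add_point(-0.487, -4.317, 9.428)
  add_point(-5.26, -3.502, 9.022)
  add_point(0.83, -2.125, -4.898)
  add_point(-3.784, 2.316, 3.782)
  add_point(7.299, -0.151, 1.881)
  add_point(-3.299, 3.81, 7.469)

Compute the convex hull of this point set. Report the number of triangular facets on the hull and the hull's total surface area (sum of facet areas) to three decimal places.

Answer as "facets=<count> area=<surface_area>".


facets=20 area=916.302

Extreme-point indices: [0, 1, 3, 4, 5, 6, 7, 9, 10, 11, 12, 15] — 12 of 17 on the boundary.

Triangle areas on the boundary:
  f1: (p4, p10, p3) → 57.3263
  f2: (p4, p0, p10) → 31.3095
  f3: (p6, p10, p3) → 28.4956
  f4: (p6, p9, p3) → 73.3650
  f5: (p15, p0, p10) → 52.0295
  f6: (p15, p6, p10) → 57.2179
  f7: (p15, p6, p9) → 104.7158
  f8: (p7, p9, p3) → 46.7344
  f9: (p5, p12, p0) → 52.6219
  f10: (p5, p4, p0) → 48.2102
  f11: (p5, p4, p3) → 66.5802
  f12: (p5, p7, p3) → 55.5533
  f13: (p5, p7, p12) → 30.4395
  f14: (p11, p7, p9) → 36.8196
  f15: (p11, p7, p12) → 13.8087
  f16: (p11, p12, p0) → 27.3635
  f17: (p11, p15, p0) → 51.3668
  f18: (p1, p15, p9) → 35.8255
  f19: (p1, p11, p9) → 8.2896
  f20: (p1, p11, p15) → 38.2291
Σ area = 916.302

Euler: V−E+F = 12−30+20 = 2.


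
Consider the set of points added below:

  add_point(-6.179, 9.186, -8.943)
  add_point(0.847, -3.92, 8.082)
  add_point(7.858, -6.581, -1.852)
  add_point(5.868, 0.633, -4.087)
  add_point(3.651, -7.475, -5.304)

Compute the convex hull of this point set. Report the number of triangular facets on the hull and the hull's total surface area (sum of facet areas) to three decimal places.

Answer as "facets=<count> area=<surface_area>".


5 of the 5 inputs are extreme points: [0, 1, 2, 3, 4].

Triangle areas on the boundary:
  f1: (p1, p4, p0) → 137.7679
  f2: (p1, p4, p2) → 34.1331
  f3: (p3, p4, p0) → 63.4390
  f4: (p3, p4, p2) → 20.9899
  f5: (p3, p1, p0) → 106.6748
  f6: (p3, p1, p2) → 48.2955
Σ area = 411.300

Euler characteristic 5−9+6 = 2 ✓

facets=6 area=411.300


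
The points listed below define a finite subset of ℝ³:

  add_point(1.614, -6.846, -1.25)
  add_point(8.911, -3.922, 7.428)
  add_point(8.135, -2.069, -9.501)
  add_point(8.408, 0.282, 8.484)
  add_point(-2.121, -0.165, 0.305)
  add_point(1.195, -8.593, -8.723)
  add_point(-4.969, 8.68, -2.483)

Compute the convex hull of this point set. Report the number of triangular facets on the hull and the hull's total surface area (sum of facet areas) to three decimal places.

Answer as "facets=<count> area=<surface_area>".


7 of the 7 inputs are extreme points: [0, 1, 2, 3, 4, 5, 6].

Area of each hull facet:
  f1: (p2, p5, p6) → 86.6651
  f2: (p2, p5, p1) → 80.8523
  f3: (p4, p5, p6) → 54.6158
  f4: (p3, p2, p6) → 149.0419
  f5: (p3, p2, p1) → 36.8782
  f6: (p3, p4, p6) → 59.9247
  f7: (p3, p4, p1) → 28.9885
  f8: (p0, p5, p1) → 26.3048
  f9: (p0, p4, p1) → 45.6358
  f10: (p0, p4, p5) → 27.9805
Σ area = 596.888

Euler characteristic 7−15+10 = 2 ✓

facets=10 area=596.888


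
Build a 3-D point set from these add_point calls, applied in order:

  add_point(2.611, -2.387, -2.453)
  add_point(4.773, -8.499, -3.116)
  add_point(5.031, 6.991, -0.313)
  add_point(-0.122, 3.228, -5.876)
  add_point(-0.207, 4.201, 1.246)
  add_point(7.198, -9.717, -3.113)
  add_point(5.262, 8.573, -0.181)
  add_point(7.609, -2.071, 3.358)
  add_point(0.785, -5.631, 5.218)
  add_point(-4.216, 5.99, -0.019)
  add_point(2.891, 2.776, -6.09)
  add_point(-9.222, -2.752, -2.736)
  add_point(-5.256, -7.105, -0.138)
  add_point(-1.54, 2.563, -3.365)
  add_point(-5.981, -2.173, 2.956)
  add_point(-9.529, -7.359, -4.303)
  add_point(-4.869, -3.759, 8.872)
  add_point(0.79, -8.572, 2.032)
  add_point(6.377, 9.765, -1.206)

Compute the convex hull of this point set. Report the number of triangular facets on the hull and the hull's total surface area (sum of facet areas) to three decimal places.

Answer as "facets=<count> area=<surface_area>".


facets=20 area=787.947

12 of the 19 inputs are extreme points: [3, 5, 6, 7, 8, 9, 10, 11, 15, 16, 17, 18].

Triangle areas on the boundary:
  f1: (p5, p18, p7) → 56.2818
  f2: (p10, p5, p15) → 101.9611
  f3: (p10, p5, p18) → 55.3016
  f4: (p8, p16, p7) → 19.7637
  f5: (p8, p5, p7) → 38.6589
  f6: (p6, p9, p18) → 6.4766
  f7: (p6, p9, p16) → 62.7891
  f8: (p6, p18, p7) → 8.6632
  f9: (p6, p16, p7) → 78.6571
  f10: (p11, p16, p15) → 29.3958
  f11: (p11, p9, p16) → 60.9500
  f12: (p3, p9, p18) → 38.4505
  f13: (p3, p10, p18) → 13.7099
  f14: (p3, p11, p9) → 38.7522
  f15: (p3, p10, p15) → 18.1876
  f16: (p3, p11, p15) → 24.5305
  f17: (p17, p8, p16) → 12.4789
  f18: (p17, p8, p5) → 15.0215
  f19: (p17, p16, p15) → 60.5477
  f20: (p17, p5, p15) → 47.3695
Σ area = 787.947

Check V−E+F: 12 − 30 + 20 = 2.


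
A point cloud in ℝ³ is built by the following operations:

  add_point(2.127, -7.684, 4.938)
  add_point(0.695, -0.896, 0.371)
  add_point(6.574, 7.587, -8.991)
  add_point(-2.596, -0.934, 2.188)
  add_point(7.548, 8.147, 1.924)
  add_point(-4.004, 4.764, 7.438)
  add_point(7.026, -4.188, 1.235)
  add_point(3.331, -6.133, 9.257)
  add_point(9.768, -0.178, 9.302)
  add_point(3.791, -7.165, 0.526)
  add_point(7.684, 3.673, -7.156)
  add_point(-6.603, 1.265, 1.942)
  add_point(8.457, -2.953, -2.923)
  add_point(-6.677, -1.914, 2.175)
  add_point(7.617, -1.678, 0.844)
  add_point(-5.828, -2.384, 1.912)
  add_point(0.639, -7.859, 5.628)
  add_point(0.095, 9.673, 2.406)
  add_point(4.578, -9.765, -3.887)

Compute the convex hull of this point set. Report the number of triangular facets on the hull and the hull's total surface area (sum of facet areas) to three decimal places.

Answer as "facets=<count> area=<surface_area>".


Extreme-point indices: [2, 4, 5, 7, 8, 10, 11, 12, 13, 16, 17, 18] — 12 of 19 on the boundary.

Per-facet area ½‖(b−a)×(c−a)‖:
  f1: (p18, p2, p13) → 130.0613
  f2: (p5, p17, p8) → 58.9217
  f3: (p4, p17, p8) → 41.2813
  f4: (p4, p2, p17) → 41.8177
  f5: (p16, p18, p13) → 52.4448
  f6: (p12, p18, p8) → 46.4501
  f7: (p11, p5, p13) → 9.9937
  f8: (p11, p5, p17) → 28.5408
  f9: (p11, p2, p13) → 26.5925
  f10: (p11, p2, p17) → 70.6726
  f11: (p7, p5, p8) → 57.4751
  f12: (p7, p5, p13) → 54.9314
  f13: (p7, p16, p13) → 21.6541
  f14: (p7, p18, p8) → 59.6196
  f15: (p7, p16, p18) → 21.3624
  f16: (p10, p18, p2) → 15.4977
  f17: (p10, p12, p18) → 24.7252
  f18: (p10, p12, p8) → 46.7306
  f19: (p10, p4, p8) → 55.4960
  f20: (p10, p4, p2) → 22.5848
Σ area = 886.853

Euler characteristic 12−30+20 = 2 ✓

facets=20 area=886.853


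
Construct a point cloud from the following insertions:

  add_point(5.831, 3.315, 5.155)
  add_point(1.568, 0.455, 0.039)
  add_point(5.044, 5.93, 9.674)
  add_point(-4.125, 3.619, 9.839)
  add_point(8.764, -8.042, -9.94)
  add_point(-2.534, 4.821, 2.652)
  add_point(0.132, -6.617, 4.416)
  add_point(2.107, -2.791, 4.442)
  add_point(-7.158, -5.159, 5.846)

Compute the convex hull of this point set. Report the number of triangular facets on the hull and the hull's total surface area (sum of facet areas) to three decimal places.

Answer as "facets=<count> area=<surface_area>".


Extreme-point indices: [0, 2, 3, 4, 5, 6, 8] — 7 of 9 on the boundary.

Facet areas (half cross-product norm):
  f1: (p5, p4, p8) → 120.3751
  f2: (p5, p3, p8) → 37.1067
  f3: (p5, p3, p2) → 34.0265
  f4: (p6, p4, p8) → 47.1253
  f5: (p6, p2, p4) → 118.8811
  f6: (p6, p3, p8) → 38.2243
  f7: (p6, p3, p2) → 57.7869
  f8: (p0, p2, p4) → 5.9978
  f9: (p0, p5, p4) → 84.6680
  f10: (p0, p5, p2) → 23.3883
Σ area = 567.580

Euler: V−E+F = 7−15+10 = 2.

facets=10 area=567.580


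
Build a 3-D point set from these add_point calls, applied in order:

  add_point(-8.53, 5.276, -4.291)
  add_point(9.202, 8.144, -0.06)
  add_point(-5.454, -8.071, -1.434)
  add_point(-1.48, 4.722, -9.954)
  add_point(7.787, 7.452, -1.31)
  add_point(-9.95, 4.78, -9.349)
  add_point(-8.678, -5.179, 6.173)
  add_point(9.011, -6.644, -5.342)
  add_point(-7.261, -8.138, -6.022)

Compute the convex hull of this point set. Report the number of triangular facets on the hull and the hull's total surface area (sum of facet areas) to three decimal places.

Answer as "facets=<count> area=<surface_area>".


Hull vertices (8/9): indices [0, 1, 2, 3, 5, 6, 7, 8].

Triangle areas on the boundary:
  f1: (p6, p8, p5) → 85.9211
  f2: (p7, p6, p1) → 161.3535
  f3: (p0, p1, p5) → 42.3635
  f4: (p0, p6, p5) → 30.9602
  f5: (p0, p6, p1) → 136.3678
  f6: (p3, p8, p5) → 56.7675
  f7: (p3, p7, p8) → 106.1540
  f8: (p3, p1, p5) → 47.5036
  f9: (p3, p7, p1) → 105.0781
  f10: (p2, p6, p8) → 15.8650
  f11: (p2, p7, p8) → 36.8799
  f12: (p2, p7, p6) → 55.0925
Σ area = 880.307

Check V−E+F: 8 − 18 + 12 = 2.

facets=12 area=880.307


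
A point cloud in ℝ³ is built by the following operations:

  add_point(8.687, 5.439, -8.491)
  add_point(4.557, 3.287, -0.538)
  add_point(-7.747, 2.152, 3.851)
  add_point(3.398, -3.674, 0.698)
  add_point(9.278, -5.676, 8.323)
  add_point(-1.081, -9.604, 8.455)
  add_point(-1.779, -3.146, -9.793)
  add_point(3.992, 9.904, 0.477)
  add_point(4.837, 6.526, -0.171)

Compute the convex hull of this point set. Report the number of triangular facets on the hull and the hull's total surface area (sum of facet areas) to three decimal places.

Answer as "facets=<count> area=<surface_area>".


Extreme-point indices: [0, 2, 4, 5, 6, 7] — 6 of 9 on the boundary.

Area of each hull facet:
  f1: (p7, p4, p2) → 124.7726
  f2: (p6, p7, p2) → 108.0039
  f3: (p0, p7, p4) → 100.1129
  f4: (p0, p6, p4) → 132.9094
  f5: (p0, p6, p7) → 75.2264
  f6: (p5, p4, p2) → 78.3041
  f7: (p5, p6, p2) → 111.1157
  f8: (p5, p6, p4) → 106.8101
Σ area = 837.255

Euler: V−E+F = 6−12+8 = 2.

facets=8 area=837.255
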